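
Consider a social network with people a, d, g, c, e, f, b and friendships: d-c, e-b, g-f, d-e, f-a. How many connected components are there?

2

Starting from a we can reach a, f, g. That is one component of size 3.
Starting from b we can reach b, c, d, e. That is one component of size 4.
Total: 2 components.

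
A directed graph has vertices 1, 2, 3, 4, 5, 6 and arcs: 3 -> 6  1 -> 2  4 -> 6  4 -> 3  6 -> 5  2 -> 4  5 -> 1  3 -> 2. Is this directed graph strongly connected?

Yes

From 5 we can reach every vertex (1, 2, 3, 4, 5, 6), and every vertex can reach 5 (1, 2, 3, 4, 5, 6). So the whole graph is one strongly connected component.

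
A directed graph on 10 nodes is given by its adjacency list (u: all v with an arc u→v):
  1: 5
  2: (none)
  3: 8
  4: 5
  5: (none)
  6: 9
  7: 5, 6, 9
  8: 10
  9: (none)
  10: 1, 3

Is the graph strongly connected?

There is no directed path from 1 to 7, so the graph is not strongly connected.

No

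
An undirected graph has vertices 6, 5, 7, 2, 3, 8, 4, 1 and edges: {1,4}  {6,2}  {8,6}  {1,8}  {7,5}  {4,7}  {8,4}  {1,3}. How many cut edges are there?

5

The edges on the cycle 1-8-4-1 are not bridges since each lies on that cycle.
But removing 8 - 6 disconnects 8 from 6; removing 3 - 1 disconnects 3 from 1; removing 7 - 4 disconnects 7 from 4; removing 2 - 6 disconnects 2 from 6 — these are bridges.
In total 5 edges are bridges.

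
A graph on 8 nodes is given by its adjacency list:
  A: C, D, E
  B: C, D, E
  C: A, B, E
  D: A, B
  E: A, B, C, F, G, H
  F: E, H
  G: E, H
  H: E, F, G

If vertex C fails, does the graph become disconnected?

No

Deleting C leaves 1 component (was 1) (its neighbors A, B, E remain connected to each other), so C is not a cut vertex.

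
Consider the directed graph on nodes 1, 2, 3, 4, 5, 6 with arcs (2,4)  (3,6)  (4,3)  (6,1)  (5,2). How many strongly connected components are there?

{1} is an SCC by itself.
{6} is an SCC by itself.
{4} is an SCC by itself.
{3} is an SCC by itself.
{5} is an SCC by itself.
(and 1 more singleton SCC)
That gives 6 strongly connected components.

6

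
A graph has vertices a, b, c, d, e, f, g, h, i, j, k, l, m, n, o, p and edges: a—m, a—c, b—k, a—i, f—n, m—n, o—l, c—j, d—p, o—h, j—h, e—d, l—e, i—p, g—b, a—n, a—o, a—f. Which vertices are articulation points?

a, b

Removing a increases the component count from 2 to 3, so a is a cut vertex.
Removing b increases the component count from 2 to 3, so b is a cut vertex.
By contrast removing o leaves 2 components; it is not a cut vertex. No other vertex is a cut vertex either.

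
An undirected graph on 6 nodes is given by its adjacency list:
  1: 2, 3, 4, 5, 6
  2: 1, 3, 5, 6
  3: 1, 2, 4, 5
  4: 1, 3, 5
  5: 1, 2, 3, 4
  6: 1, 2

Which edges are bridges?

none

The edges on the cycle 4-3-2-1-4 are not bridges since each lies on that cycle.
Every edge lies on some cycle, so there are no bridges.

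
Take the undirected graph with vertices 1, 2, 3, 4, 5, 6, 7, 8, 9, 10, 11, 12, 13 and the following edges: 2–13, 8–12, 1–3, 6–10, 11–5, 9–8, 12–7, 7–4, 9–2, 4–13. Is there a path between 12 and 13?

From 12 we can reach 2, 4, 7, 8, 9, 12, 13, which includes 13.

Yes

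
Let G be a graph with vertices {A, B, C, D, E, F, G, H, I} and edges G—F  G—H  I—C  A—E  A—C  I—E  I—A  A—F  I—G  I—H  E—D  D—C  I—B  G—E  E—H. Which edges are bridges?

The edges on the cycle I-G-F-A-I are not bridges since each lies on that cycle.
But removing I—B disconnects I from B — this is a bridge.

B-I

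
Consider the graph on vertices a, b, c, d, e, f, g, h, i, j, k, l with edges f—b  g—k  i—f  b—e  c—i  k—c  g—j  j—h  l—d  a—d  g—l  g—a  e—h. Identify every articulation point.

g

Removing g increases the component count from 1 to 2, so g is a cut vertex.
By contrast removing k leaves 1 component; it is not a cut vertex. No other vertex is a cut vertex either.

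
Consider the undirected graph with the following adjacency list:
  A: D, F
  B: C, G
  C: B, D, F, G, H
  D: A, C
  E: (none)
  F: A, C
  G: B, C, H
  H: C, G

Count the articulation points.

1

Removing C increases the component count from 2 to 3, so C is a cut vertex.
By contrast removing H leaves 2 components; it is not a cut vertex. No other vertex is a cut vertex either.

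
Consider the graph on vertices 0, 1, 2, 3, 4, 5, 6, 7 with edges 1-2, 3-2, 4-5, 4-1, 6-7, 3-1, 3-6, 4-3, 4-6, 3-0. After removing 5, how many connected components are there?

1

With 5 gone, the remaining components are: {0, 1, 2, 3, 4, 6, 7}.
That is 1 component.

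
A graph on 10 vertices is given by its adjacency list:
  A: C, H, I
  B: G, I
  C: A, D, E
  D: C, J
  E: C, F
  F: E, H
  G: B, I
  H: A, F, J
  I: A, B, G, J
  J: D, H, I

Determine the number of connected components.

Starting from A we can reach A, B, C, D, E, F, G, H, I, J. That is one component of size 10.
Total: 1 component.

1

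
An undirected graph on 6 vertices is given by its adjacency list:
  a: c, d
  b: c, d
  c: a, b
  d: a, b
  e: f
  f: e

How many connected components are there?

Starting from e we can reach e, f. That is one component of size 2.
Starting from a we can reach a, b, c, d. That is one component of size 4.
Total: 2 components.

2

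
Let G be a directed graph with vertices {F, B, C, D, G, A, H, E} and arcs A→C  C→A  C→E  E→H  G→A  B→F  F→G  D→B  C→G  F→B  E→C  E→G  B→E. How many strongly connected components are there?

{A, C, E, G} are all mutually reachable — one SCC of size 4.
{B, F} are all mutually reachable — one SCC of size 2.
{H} is an SCC by itself.
{D} is an SCC by itself.
That gives 4 strongly connected components.

4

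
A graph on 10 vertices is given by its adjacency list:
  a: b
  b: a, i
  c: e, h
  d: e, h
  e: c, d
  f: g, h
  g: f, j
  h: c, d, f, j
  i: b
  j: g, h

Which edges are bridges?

The edges on the cycle h-j-g-f-h are not bridges since each lies on that cycle.
But removing b-i disconnects b from i; removing b-a disconnects b from a — these are bridges.

a-b, b-i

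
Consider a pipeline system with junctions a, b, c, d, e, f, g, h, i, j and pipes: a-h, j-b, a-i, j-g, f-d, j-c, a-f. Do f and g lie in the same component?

No

The component containing f is {a, d, f, h, i}, and g is not in it.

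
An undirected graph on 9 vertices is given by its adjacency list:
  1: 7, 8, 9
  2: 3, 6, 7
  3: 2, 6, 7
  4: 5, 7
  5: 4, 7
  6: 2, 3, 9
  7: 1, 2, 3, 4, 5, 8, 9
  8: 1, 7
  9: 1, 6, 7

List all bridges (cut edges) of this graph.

The edges on the cycle 7-5-4-7 are not bridges since each lies on that cycle.
Every edge lies on some cycle, so there are no bridges.

none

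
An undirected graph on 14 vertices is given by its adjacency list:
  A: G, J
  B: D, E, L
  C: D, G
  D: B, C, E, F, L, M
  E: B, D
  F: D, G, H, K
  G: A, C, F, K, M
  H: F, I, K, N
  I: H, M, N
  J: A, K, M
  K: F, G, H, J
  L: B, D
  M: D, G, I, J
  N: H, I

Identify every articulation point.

D

Removing D increases the component count from 1 to 2, so D is a cut vertex.
By contrast removing E leaves 1 component; it is not a cut vertex. No other vertex is a cut vertex either.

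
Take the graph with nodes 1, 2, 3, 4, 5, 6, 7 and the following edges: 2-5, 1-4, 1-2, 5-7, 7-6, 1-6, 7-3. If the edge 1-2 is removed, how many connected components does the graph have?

1 and 2 are still connected via 1-6-7-5-2, so the component count stays at 1.

1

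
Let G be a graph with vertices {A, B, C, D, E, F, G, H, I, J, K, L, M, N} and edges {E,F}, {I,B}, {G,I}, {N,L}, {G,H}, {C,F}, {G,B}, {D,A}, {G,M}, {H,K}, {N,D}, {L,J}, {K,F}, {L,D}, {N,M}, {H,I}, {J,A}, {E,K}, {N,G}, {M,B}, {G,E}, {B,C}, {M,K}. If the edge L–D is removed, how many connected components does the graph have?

L and D are still connected via L-N-D, so the component count stays at 1.

1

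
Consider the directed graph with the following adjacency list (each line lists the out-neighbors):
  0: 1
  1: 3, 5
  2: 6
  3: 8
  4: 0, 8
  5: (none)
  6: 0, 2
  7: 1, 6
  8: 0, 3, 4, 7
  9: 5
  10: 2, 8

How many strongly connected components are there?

{0, 1, 2, 3, 4, 6, 7, 8} are all mutually reachable — one SCC of size 8.
{5} is an SCC by itself.
{10} is an SCC by itself.
{9} is an SCC by itself.
That gives 4 strongly connected components.

4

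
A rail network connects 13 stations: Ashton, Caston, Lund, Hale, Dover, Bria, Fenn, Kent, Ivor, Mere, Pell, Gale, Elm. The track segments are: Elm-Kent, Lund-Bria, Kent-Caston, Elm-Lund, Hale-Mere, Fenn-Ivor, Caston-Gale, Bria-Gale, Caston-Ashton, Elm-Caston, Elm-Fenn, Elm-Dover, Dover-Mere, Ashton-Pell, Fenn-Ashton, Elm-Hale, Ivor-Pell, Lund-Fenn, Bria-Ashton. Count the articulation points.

Removing Elm increases the component count from 1 to 2, so Elm is a cut vertex.
By contrast removing Dover leaves 1 component; it is not a cut vertex. No other vertex is a cut vertex either.

1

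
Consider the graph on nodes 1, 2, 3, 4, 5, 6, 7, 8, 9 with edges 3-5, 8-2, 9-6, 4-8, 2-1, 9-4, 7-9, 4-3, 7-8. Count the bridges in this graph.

The edges on the cycle 7-9-4-8-7 are not bridges since each lies on that cycle.
But removing 9-6 disconnects 9 from 6; removing 4-3 disconnects 4 from 3; removing 2-1 disconnects 2 from 1; removing 8-2 disconnects 8 from 2 — these are bridges.
In total 5 edges are bridges.

5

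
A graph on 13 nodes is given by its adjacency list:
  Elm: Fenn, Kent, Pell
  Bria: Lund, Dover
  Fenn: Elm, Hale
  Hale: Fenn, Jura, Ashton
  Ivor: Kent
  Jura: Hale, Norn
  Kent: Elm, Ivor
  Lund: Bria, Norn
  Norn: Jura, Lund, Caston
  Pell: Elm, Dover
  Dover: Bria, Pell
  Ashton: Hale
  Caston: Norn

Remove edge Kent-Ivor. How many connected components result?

2

Before removal there is 1 component.
Kent-Ivor is a bridge — removing it separates Kent's side from Ivor's side.
After removal: 2 components.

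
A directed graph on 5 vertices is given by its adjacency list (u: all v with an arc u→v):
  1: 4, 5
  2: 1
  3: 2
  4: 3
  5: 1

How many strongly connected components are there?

1

{1, 2, 3, 4, 5} are all mutually reachable — one SCC of size 5.
That gives 1 strongly connected component.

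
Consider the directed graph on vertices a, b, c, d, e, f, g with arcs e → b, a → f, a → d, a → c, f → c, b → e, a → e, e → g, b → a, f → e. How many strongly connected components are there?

{a, b, e, f} are all mutually reachable — one SCC of size 4.
{d} is an SCC by itself.
{g} is an SCC by itself.
{c} is an SCC by itself.
That gives 4 strongly connected components.

4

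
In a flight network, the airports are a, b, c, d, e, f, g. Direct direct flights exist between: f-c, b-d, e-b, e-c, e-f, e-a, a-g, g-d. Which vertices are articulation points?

e

Removing e increases the component count from 1 to 2, so e is a cut vertex.
By contrast removing f leaves 1 component; it is not a cut vertex. No other vertex is a cut vertex either.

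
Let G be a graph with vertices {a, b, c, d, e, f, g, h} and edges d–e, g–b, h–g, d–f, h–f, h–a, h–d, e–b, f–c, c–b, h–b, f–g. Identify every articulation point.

h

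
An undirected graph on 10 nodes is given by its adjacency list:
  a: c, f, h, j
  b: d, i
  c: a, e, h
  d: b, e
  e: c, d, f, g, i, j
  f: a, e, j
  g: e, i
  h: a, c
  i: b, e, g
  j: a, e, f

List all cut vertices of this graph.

e

Removing e increases the component count from 1 to 2, so e is a cut vertex.
By contrast removing b leaves 1 component; it is not a cut vertex. No other vertex is a cut vertex either.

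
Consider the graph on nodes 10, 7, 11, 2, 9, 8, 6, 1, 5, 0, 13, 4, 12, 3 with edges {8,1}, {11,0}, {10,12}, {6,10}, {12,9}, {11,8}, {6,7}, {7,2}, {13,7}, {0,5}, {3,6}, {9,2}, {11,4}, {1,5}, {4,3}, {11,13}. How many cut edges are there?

0

The edges on the cycle 6-10-12-9-2-7-6 are not bridges since each lies on that cycle.
Every edge lies on some cycle, so there are no bridges.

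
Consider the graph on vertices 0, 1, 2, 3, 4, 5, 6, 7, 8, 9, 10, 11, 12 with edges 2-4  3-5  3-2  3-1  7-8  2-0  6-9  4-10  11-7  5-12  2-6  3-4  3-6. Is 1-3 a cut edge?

Yes

Removing 1-3 leaves no path between 1 and 3: the component count goes from 2 to 3. So it is a bridge.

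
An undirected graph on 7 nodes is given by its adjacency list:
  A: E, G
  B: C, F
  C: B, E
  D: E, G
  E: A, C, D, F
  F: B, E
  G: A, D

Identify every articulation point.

E

Removing E increases the component count from 1 to 2, so E is a cut vertex.
By contrast removing C leaves 1 component; it is not a cut vertex. No other vertex is a cut vertex either.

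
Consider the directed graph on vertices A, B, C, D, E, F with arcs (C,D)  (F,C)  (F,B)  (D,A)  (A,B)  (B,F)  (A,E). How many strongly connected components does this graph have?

{A, B, C, D, F} are all mutually reachable — one SCC of size 5.
{E} is an SCC by itself.
That gives 2 strongly connected components.

2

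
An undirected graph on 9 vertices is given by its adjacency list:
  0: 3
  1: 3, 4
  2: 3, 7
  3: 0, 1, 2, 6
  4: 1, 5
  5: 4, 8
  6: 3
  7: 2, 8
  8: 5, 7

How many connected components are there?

Starting from 0 we can reach 0, 1, 2, 3, 4, 5, 6, 7, 8. That is one component of size 9.
Total: 1 component.

1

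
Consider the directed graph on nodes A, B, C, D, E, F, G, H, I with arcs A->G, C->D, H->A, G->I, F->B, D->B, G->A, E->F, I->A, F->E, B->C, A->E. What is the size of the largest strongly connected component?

3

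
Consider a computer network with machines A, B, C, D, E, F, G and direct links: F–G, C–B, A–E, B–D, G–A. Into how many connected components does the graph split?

2

Starting from B we can reach B, C, D. That is one component of size 3.
Starting from A we can reach A, E, F, G. That is one component of size 4.
Total: 2 components.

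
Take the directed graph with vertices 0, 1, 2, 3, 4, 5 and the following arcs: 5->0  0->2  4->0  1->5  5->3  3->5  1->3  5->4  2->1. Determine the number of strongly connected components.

{0, 1, 2, 3, 4, 5} are all mutually reachable — one SCC of size 6.
That gives 1 strongly connected component.

1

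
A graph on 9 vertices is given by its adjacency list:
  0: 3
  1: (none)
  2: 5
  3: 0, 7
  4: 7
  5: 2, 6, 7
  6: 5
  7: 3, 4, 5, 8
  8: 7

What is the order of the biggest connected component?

8

1 is isolated — a component by itself.
Starting from 0 we can reach 0, 2, 3, 4, 5, 6, 7, 8. That is one component of size 8.
The largest has 8 vertices.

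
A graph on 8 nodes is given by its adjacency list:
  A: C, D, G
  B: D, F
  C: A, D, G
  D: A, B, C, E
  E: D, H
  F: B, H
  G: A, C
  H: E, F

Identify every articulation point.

Removing D increases the component count from 1 to 2, so D is a cut vertex.
By contrast removing F leaves 1 component; it is not a cut vertex. No other vertex is a cut vertex either.

D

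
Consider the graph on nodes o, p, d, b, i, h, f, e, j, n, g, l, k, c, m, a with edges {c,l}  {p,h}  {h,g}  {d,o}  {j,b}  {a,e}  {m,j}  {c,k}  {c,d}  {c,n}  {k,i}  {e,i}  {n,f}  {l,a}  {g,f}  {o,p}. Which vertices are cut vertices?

c, j

Removing c increases the component count from 2 to 3, so c is a cut vertex.
Removing j increases the component count from 2 to 3, so j is a cut vertex.
By contrast removing b leaves 2 components; it is not a cut vertex. No other vertex is a cut vertex either.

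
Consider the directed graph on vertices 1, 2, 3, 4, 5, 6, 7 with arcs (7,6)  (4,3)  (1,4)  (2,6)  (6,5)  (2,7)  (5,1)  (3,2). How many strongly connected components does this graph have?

{1, 2, 3, 4, 5, 6, 7} are all mutually reachable — one SCC of size 7.
That gives 1 strongly connected component.

1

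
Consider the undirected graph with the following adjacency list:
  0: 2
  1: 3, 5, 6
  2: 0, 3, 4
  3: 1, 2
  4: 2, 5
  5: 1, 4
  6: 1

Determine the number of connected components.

Starting from 0 we can reach 0, 1, 2, 3, 4, 5, 6. That is one component of size 7.
Total: 1 component.

1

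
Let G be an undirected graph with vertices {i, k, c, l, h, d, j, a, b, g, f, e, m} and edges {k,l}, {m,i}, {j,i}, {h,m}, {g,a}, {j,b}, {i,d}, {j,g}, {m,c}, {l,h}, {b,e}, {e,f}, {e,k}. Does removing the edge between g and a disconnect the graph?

Yes

Removing g–a leaves no path between g and a: the component count goes from 1 to 2. So it is a bridge.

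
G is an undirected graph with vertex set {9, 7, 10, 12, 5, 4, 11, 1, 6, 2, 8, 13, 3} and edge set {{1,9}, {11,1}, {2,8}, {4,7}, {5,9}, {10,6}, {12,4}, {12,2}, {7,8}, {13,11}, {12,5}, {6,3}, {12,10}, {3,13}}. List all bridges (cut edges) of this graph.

The edges on the cycle 12-10-6-3-13-11-1-9-5-12 are not bridges since each lies on that cycle.
Every edge lies on some cycle, so there are no bridges.

none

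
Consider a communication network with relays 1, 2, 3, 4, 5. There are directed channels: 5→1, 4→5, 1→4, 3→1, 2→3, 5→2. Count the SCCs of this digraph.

1

{1, 2, 3, 4, 5} are all mutually reachable — one SCC of size 5.
That gives 1 strongly connected component.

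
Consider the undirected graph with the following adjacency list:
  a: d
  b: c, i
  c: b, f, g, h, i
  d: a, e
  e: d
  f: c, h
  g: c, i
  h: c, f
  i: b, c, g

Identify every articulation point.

c, d

Removing c increases the component count from 2 to 3, so c is a cut vertex.
Removing d increases the component count from 2 to 3, so d is a cut vertex.
By contrast removing b leaves 2 components; it is not a cut vertex. No other vertex is a cut vertex either.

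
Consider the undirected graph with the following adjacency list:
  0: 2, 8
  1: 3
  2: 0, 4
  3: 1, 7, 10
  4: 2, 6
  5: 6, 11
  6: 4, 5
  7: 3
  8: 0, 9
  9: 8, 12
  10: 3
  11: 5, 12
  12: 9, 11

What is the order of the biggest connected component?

Starting from 1 we can reach 1, 3, 7, 10. That is one component of size 4.
Starting from 0 we can reach 0, 2, 4, 5, 6, 8, 9, 11, 12. That is one component of size 9.
The largest has 9 vertices.

9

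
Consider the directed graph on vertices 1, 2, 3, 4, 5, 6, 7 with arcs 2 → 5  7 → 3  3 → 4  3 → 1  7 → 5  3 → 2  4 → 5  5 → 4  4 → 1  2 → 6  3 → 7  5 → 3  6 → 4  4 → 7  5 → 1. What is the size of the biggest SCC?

{2, 3, 4, 5, 6, 7} are all mutually reachable — one SCC of size 6.
{1} is an SCC by itself.
The largest has 6 vertices.

6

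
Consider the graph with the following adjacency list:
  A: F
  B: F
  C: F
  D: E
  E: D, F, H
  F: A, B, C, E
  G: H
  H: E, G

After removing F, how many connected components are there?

4

With F gone, the remaining components are: {A}; {B}; {C}; {D, E, G, H}.
That is 4 components.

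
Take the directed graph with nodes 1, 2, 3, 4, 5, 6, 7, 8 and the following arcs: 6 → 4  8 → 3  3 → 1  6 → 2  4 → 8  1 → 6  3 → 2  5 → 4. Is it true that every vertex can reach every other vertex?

No

There is no directed path from 8 to 7, so the graph is not strongly connected.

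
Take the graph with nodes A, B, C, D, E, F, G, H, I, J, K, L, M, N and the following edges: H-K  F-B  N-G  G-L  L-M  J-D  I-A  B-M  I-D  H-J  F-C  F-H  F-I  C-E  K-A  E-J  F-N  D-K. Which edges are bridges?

none

The edges on the cycle F-N-G-L-M-B-F are not bridges since each lies on that cycle.
Every edge lies on some cycle, so there are no bridges.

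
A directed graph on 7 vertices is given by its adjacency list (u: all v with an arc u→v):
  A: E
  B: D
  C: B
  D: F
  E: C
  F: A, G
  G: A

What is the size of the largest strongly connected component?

7

{A, B, C, D, E, F, G} are all mutually reachable — one SCC of size 7.
The largest has 7 vertices.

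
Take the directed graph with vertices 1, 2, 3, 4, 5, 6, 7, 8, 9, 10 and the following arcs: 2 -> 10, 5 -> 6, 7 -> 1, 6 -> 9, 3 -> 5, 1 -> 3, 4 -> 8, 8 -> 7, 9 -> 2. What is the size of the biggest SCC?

1

{6} is an SCC by itself.
{1} is an SCC by itself.
{9} is an SCC by itself.
{10} is an SCC by itself.
{2} is an SCC by itself.
(and 5 more singleton SCCs)
The largest has 1 vertex.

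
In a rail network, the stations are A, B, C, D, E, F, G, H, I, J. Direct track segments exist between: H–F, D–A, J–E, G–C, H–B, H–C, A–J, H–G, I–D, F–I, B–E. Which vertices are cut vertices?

H

Removing H increases the component count from 1 to 2, so H is a cut vertex.
By contrast removing D leaves 1 component; it is not a cut vertex. No other vertex is a cut vertex either.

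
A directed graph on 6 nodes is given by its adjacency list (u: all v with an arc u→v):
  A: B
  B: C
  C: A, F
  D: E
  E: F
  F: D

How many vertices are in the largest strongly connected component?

3

{D, E, F} are all mutually reachable — one SCC of size 3.
{A, B, C} are all mutually reachable — one SCC of size 3.
The largest has 3 vertices.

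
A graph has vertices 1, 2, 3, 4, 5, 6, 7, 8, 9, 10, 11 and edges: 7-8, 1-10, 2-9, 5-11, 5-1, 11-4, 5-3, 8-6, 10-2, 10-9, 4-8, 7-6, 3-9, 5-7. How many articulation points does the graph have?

Removing 5 increases the component count from 1 to 2, so 5 is a cut vertex.
By contrast removing 6 leaves 1 component; it is not a cut vertex. No other vertex is a cut vertex either.

1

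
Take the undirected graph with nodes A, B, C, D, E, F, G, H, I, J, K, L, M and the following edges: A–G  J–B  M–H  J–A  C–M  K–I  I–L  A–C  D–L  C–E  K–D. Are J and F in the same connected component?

The component containing J is {A, B, C, E, G, H, J, M}, and F is not in it.

No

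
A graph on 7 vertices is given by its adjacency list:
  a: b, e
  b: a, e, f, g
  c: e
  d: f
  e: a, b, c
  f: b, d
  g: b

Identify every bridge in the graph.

The edges on the cycle e-a-b-e are not bridges since each lies on that cycle.
But removing b-g disconnects b from g; removing e-c disconnects e from c; removing b-f disconnects b from f; removing f-d disconnects f from d — these are bridges.

b-f, b-g, c-e, d-f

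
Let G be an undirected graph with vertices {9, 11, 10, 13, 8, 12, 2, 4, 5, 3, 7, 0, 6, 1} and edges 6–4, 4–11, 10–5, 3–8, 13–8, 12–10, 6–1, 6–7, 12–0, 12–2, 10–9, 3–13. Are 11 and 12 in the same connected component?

The component containing 11 is {1, 4, 6, 7, 11}, and 12 is not in it.

No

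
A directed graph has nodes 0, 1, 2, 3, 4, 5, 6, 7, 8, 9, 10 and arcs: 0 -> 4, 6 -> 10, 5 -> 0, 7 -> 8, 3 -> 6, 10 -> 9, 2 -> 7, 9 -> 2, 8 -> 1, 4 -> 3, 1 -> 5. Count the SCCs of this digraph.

{0, 1, 2, 3, 4, 5, 6, 7, 8, 9, 10} are all mutually reachable — one SCC of size 11.
That gives 1 strongly connected component.

1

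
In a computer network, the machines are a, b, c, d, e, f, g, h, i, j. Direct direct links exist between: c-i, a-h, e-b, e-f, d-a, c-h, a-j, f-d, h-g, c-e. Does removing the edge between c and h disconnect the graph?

After removing c-h, the path c-e-f-d-a-h still connects them, so the edge is not a bridge.

No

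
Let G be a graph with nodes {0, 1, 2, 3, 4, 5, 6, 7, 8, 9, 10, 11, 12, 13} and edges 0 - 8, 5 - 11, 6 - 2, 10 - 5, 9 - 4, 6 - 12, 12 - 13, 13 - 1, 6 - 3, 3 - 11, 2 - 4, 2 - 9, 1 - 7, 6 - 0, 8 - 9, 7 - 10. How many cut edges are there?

0

The edges on the cycle 6-12-13-1-7-10-5-11-3-6 are not bridges since each lies on that cycle.
Every edge lies on some cycle, so there are no bridges.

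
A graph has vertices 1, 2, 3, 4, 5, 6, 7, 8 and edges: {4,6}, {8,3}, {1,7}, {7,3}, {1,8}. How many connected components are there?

5 is isolated — a component by itself.
2 is isolated — a component by itself.
Starting from 4 we can reach 4, 6. That is one component of size 2.
Starting from 1 we can reach 1, 3, 7, 8. That is one component of size 4.
Total: 4 components.

4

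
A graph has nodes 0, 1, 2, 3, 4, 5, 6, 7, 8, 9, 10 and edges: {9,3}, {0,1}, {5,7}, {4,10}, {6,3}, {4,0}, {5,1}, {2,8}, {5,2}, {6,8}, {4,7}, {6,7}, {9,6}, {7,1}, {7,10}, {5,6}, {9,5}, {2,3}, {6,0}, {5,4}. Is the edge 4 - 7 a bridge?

No

After removing 4 - 7, the path 4-5-7 still connects them, so the edge is not a bridge.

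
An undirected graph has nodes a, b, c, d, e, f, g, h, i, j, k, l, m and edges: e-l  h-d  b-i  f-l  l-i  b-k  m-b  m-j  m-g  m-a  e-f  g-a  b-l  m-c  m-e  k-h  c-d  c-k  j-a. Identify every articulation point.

Removing m increases the component count from 1 to 2, so m is a cut vertex.
By contrast removing c leaves 1 component; it is not a cut vertex. No other vertex is a cut vertex either.

m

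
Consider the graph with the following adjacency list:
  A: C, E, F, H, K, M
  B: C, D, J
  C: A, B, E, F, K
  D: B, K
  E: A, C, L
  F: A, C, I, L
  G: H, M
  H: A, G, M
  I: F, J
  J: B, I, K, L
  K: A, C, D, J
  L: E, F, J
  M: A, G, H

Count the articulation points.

1

Removing A increases the component count from 1 to 2, so A is a cut vertex.
By contrast removing H leaves 1 component; it is not a cut vertex. No other vertex is a cut vertex either.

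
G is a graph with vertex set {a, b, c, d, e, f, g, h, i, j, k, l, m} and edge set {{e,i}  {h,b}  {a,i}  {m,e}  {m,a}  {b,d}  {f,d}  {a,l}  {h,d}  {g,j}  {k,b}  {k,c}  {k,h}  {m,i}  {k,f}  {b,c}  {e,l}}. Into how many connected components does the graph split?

Starting from g we can reach g, j. That is one component of size 2.
Starting from a we can reach a, e, i, l, m. That is one component of size 5.
Starting from b we can reach b, c, d, f, h, k. That is one component of size 6.
Total: 3 components.

3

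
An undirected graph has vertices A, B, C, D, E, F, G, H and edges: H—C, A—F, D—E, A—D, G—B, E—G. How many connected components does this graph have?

2

Starting from C we can reach C, H. That is one component of size 2.
Starting from A we can reach A, B, D, E, F, G. That is one component of size 6.
Total: 2 components.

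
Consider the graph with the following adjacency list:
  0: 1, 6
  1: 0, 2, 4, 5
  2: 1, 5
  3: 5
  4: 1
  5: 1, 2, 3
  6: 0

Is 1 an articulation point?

Deleting 1 raises the number of components from 1 to 3, so 1 is a cut vertex.

Yes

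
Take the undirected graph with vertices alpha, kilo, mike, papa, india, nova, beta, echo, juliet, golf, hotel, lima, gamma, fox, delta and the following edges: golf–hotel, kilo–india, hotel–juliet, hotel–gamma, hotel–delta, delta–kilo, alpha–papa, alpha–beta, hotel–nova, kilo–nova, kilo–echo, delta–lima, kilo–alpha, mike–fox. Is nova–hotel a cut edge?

No

After removing nova–hotel, the path nova-kilo-delta-hotel still connects them, so the edge is not a bridge.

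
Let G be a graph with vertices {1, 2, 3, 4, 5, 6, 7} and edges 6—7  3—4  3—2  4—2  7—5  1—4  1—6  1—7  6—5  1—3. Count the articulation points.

Removing 1 increases the component count from 1 to 2, so 1 is a cut vertex.
By contrast removing 3 leaves 1 component; it is not a cut vertex. No other vertex is a cut vertex either.

1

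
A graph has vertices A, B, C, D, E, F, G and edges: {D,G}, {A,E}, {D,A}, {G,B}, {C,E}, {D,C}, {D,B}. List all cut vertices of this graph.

D

Removing D increases the component count from 2 to 3, so D is a cut vertex.
By contrast removing A leaves 2 components; it is not a cut vertex. No other vertex is a cut vertex either.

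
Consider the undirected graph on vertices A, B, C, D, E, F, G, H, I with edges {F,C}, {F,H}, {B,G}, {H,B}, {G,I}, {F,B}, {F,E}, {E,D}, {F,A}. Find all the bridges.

The edges on the cycle F-H-B-F are not bridges since each lies on that cycle.
But removing F - A disconnects F from A; removing F - C disconnects F from C; removing B - G disconnects B from G; removing F - E disconnects F from E — these are bridges.
In total 6 edges are bridges.

A-F, B-G, C-F, D-E, E-F, G-I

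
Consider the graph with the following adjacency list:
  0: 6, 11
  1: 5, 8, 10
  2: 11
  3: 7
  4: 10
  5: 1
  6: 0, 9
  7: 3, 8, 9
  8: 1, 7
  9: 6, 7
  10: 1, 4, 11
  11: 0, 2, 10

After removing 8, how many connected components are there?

With 8 gone, the remaining components are: {0, 1, 2, 3, 4, 5, 6, 7, 9, 10, 11}.
That is 1 component.

1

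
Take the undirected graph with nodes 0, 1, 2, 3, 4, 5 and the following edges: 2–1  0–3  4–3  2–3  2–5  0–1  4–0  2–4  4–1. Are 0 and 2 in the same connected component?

Yes

From 0 we can reach 0, 1, 2, 3, 4, 5, which includes 2.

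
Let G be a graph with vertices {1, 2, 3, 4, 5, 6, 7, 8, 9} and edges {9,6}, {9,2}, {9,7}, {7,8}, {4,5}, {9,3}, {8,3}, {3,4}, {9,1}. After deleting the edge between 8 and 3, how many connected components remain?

1

8 and 3 are still connected via 8-7-9-3, so the component count stays at 1.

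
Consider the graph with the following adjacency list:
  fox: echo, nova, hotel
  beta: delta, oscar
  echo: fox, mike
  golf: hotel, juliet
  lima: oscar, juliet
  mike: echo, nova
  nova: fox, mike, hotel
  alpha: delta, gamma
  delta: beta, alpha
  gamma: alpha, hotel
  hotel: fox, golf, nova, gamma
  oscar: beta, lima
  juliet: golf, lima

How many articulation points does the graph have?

Removing hotel increases the component count from 1 to 2, so hotel is a cut vertex.
By contrast removing echo leaves 1 component; it is not a cut vertex. No other vertex is a cut vertex either.

1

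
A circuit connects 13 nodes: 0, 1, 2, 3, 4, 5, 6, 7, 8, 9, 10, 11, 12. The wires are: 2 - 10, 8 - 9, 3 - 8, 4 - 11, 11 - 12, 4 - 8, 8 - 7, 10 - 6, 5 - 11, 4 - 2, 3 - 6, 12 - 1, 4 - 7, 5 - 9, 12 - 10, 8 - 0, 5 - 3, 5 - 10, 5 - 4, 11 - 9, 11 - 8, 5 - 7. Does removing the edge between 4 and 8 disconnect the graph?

No

After removing 4 - 8, the path 4-11-8 still connects them, so the edge is not a bridge.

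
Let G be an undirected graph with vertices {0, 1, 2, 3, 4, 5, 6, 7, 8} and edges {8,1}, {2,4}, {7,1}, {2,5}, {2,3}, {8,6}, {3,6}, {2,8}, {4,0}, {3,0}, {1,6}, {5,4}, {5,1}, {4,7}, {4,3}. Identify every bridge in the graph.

none

The edges on the cycle 4-3-0-4 are not bridges since each lies on that cycle.
Every edge lies on some cycle, so there are no bridges.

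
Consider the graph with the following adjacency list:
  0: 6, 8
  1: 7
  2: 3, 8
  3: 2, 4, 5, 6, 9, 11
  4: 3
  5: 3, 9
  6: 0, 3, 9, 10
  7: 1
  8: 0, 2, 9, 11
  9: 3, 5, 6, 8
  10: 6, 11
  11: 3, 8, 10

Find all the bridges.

1-7, 3-4

The edges on the cycle 11-8-0-6-3-11 are not bridges since each lies on that cycle.
But removing 1-7 disconnects 1 from 7; removing 3-4 disconnects 3 from 4 — these are bridges.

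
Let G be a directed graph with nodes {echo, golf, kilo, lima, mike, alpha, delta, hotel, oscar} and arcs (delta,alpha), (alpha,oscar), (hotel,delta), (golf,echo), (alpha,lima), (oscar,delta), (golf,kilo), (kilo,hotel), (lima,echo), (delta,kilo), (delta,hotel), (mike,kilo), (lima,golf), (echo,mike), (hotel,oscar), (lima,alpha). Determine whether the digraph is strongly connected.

Yes

From delta we can reach every vertex (echo, golf, kilo, lima, mike, alpha, delta, hotel, oscar), and every vertex can reach delta (echo, golf, kilo, lima, mike, alpha, delta, hotel, oscar). So the whole graph is one strongly connected component.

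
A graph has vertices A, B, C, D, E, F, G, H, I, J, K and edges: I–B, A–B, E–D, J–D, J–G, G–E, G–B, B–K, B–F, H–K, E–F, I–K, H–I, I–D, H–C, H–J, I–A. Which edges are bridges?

C-H

The edges on the cycle H-J-G-E-D-I-H are not bridges since each lies on that cycle.
But removing H–C disconnects H from C — this is a bridge.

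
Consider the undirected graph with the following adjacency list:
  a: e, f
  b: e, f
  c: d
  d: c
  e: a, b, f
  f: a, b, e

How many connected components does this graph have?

Starting from c we can reach c, d. That is one component of size 2.
Starting from a we can reach a, b, e, f. That is one component of size 4.
Total: 2 components.

2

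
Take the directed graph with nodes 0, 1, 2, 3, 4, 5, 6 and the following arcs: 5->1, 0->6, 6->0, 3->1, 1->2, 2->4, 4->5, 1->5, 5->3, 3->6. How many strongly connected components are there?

2

{1, 2, 3, 4, 5} are all mutually reachable — one SCC of size 5.
{0, 6} are all mutually reachable — one SCC of size 2.
That gives 2 strongly connected components.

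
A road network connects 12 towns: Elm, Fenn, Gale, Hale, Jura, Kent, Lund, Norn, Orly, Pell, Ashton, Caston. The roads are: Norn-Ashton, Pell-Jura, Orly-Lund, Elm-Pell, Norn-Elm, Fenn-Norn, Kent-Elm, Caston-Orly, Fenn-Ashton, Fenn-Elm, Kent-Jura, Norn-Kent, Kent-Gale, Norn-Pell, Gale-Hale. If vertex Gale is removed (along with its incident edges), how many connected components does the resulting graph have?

3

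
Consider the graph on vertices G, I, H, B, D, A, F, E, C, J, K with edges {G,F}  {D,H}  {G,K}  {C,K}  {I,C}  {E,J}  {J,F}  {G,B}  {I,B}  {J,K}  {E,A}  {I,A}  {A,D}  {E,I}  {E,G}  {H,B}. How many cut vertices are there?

0

Removing I, for instance, still leaves 1 component. No single vertex removal increases the component count — the graph has no articulation points.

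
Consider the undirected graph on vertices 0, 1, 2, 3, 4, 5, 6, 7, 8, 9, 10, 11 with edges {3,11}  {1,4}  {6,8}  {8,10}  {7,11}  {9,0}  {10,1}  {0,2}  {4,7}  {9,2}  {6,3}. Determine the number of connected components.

5 is isolated — a component by itself.
Starting from 0 we can reach 0, 2, 9. That is one component of size 3.
Starting from 1 we can reach 1, 3, 4, 6, 7, 8, 10, 11. That is one component of size 8.
Total: 3 components.

3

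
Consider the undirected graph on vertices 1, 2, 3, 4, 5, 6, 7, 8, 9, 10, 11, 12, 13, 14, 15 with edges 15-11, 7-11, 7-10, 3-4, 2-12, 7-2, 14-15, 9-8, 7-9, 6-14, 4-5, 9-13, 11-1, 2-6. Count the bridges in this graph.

The edges on the cycle 7-2-6-14-15-11-7 are not bridges since each lies on that cycle.
But removing 9-13 disconnects 9 from 13; removing 2-12 disconnects 2 from 12; removing 7-10 disconnects 7 from 10; removing 4-5 disconnects 4 from 5 — these are bridges.
In total 8 edges are bridges.

8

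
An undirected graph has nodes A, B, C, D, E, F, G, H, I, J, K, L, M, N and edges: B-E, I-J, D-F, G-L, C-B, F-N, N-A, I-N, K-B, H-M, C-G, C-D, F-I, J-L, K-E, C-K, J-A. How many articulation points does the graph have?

Removing C increases the component count from 2 to 3, so C is a cut vertex.
By contrast removing K leaves 2 components; it is not a cut vertex. No other vertex is a cut vertex either.

1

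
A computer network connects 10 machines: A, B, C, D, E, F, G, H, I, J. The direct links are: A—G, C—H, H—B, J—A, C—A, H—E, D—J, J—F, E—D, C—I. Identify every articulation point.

A, C, H, J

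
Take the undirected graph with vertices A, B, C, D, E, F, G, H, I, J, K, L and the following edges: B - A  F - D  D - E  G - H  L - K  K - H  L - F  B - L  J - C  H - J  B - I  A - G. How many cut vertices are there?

Removing B increases the component count from 1 to 2, so B is a cut vertex.
Removing D increases the component count from 1 to 2, so D is a cut vertex.
Removing F increases the component count from 1 to 2, so F is a cut vertex.
Likewise H, J, L are cut vertices.
By contrast removing G leaves 1 component; it is not a cut vertex. No other vertex is a cut vertex either.

6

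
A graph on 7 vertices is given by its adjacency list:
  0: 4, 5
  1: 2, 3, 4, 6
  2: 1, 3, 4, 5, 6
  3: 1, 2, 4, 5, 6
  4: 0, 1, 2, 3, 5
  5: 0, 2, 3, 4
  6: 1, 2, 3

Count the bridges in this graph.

The edges on the cycle 3-4-0-5-3 are not bridges since each lies on that cycle.
Every edge lies on some cycle, so there are no bridges.

0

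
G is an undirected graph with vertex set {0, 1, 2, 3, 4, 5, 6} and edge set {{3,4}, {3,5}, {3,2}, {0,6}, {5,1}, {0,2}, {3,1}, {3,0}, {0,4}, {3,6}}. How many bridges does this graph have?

0

The edges on the cycle 3-0-6-3 are not bridges since each lies on that cycle.
Every edge lies on some cycle, so there are no bridges.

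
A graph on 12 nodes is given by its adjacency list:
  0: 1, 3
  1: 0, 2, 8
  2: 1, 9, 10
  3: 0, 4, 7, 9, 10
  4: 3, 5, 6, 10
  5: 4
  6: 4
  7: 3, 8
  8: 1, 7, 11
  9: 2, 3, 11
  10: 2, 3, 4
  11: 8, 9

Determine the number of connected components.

Starting from 0 we can reach 0, 1, 2, 3, 4, 5, 6, 7, 8, 9, 10, 11. That is one component of size 12.
Total: 1 component.

1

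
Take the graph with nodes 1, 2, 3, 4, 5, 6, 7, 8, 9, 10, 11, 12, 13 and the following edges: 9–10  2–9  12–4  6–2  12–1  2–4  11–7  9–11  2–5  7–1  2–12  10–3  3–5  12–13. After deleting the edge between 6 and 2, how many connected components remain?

3

Before removal there are 2 components.
6–2 is a bridge — removing it separates 6's side from 2's side.
After removal: 3 components.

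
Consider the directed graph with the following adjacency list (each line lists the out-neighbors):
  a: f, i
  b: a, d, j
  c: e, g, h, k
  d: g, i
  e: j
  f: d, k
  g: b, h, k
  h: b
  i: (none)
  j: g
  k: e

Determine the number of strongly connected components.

{a, b, d, e, f, g, h, j, k} are all mutually reachable — one SCC of size 9.
{c} is an SCC by itself.
{i} is an SCC by itself.
That gives 3 strongly connected components.

3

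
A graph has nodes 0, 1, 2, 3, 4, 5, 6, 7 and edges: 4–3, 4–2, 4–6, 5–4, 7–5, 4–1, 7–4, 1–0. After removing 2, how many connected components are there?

With 2 gone, the remaining components are: {0, 1, 3, 4, 5, 6, 7}.
That is 1 component.

1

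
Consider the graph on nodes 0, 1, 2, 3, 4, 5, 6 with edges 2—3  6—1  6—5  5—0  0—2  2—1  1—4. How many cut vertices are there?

2

Removing 1 increases the component count from 1 to 2, so 1 is a cut vertex.
Removing 2 increases the component count from 1 to 2, so 2 is a cut vertex.
By contrast removing 0 leaves 1 component; it is not a cut vertex. No other vertex is a cut vertex either.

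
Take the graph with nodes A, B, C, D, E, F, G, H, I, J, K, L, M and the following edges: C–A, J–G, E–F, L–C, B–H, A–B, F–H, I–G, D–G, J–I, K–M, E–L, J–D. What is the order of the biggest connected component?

7

Starting from K we can reach K, M. That is one component of size 2.
Starting from D we can reach D, G, I, J. That is one component of size 4.
Starting from A we can reach A, B, C, E, F, H, L. That is one component of size 7.
The largest has 7 vertices.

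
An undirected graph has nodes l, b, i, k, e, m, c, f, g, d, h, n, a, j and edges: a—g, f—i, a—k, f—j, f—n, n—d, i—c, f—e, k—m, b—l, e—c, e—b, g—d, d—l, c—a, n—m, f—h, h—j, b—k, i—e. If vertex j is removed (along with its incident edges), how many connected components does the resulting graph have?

1

With j gone, the remaining components are: {a, b, c, d, e, f, g, h, i, k, l, m, n}.
That is 1 component.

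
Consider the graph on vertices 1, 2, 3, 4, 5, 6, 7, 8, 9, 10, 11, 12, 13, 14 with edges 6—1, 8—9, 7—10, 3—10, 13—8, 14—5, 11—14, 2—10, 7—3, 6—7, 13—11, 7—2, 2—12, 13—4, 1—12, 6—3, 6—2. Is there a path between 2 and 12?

From 2 we can reach 1, 2, 3, 6, 7, 10, 12, which includes 12.

Yes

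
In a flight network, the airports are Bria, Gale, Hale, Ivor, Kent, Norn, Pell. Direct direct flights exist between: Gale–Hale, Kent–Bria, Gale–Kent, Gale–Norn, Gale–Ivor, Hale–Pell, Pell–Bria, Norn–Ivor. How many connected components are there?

1

Starting from Bria we can reach Bria, Gale, Hale, Ivor, Kent, Norn, Pell. That is one component of size 7.
Total: 1 component.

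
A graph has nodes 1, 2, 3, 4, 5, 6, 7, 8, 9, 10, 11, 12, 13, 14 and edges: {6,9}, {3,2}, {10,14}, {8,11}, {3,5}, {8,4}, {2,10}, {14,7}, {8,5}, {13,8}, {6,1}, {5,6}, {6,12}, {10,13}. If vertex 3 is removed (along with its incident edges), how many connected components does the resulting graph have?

1

With 3 gone, the remaining components are: {1, 2, 4, 5, 6, 7, 8, 9, 10, 11, 12, 13, 14}.
That is 1 component.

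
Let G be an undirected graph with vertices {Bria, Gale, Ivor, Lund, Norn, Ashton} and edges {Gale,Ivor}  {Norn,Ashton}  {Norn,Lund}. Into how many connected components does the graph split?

Bria is isolated — a component by itself.
Starting from Gale we can reach Gale, Ivor. That is one component of size 2.
Starting from Lund we can reach Lund, Norn, Ashton. That is one component of size 3.
Total: 3 components.

3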